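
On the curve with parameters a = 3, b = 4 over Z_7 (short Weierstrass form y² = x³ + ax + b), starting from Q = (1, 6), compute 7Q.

(0, 5)

Repeated addition: build up to 7Q.
2Q: tangent at (1, 6): λ = (3·1² + 3)/(2·6) ≡ 6/5. 5⁻¹ ≡ 3 (mod 7) since 5·3 = 15 ≡ 1, so λ ≡ 6·3 ≡ 4.
  x = λ² - 1 - 1 = 16 - 2 ≡ 0; y = λ·(1 - 0) - 6 ≡ 5. → (0, 5)
3Q: (0, 5) + (1, 6). λ = (6 - 5)/(1 - 0) ≡ 1/1 mod 7. 1⁻¹ ≡ 1 (mod 7), so λ ≡ 1.
  x = λ² - 0 - 1 = 1 - 1 ≡ 0; y = λ·(0 - 0) - 5 ≡ 2. → (0, 2)
4Q: (0, 2) + (1, 6). λ = (6 - 2)/(1 - 0) ≡ 4/1 mod 7. 1⁻¹ ≡ 1 (mod 7), so λ ≡ 4.
  x = λ² - 0 - 1 = 16 - 1 ≡ 1; y = λ·(0 - 1) - 2 ≡ 1. → (1, 1)
5Q: (1, 1) + (1, 6): same x and y₁ ≡ -y₂, so the sum is O.
6Q: O + (1, 6) = (1, 6) (identity).
7Q: tangent at (1, 6): λ = (3·1² + 3)/(2·6) ≡ 6/5. 5⁻¹ ≡ 3 (mod 7), so λ ≡ 6·3 ≡ 4.
  x = λ² - 1 - 1 = 16 - 2 ≡ 0; y = λ·(1 - 0) - 6 ≡ 5. → (0, 5)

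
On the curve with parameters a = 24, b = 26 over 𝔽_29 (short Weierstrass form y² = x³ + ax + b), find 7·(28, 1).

(24, 10)

Write G = (28, 1).
Repeated addition: build up to 7G.
2G: tangent at (28, 1): λ = (3·28² + 24)/(2·1) ≡ 27/2. 2⁻¹ ≡ 15 (mod 29) since 2·15 = 30 ≡ 1, so λ ≡ 27·15 ≡ 28.
  x = λ² - 28 - 28 = 784 - 56 ≡ 3; y = λ·(28 - 3) - 1 ≡ 3. → (3, 3)
3G: (3, 3) + (28, 1). λ = (1 - 3)/(28 - 3) ≡ 27/25 mod 29. 25⁻¹ ≡ 7 (mod 29), so λ ≡ 15.
  x = λ² - 3 - 28 = 225 - 31 ≡ 20; y = λ·(3 - 20) - 3 ≡ 3. → (20, 3)
4G: (20, 3) + (28, 1). λ = (1 - 3)/(28 - 20) ≡ 27/8 mod 29. 8⁻¹ ≡ 11 (mod 29), so λ ≡ 7.
  x = λ² - 20 - 28 = 49 - 48 ≡ 1; y = λ·(20 - 1) - 3 ≡ 14. → (1, 14)
5G: (1, 14) + (28, 1). λ = (1 - 14)/(28 - 1) ≡ 16/27 mod 29. 27⁻¹ ≡ 14 (mod 29) since 27·14 = 378 ≡ 1, so λ ≡ 21.
  x = λ² - 1 - 28 = 441 - 29 ≡ 6; y = λ·(1 - 6) - 14 ≡ 26. → (6, 26)
6G: (6, 26) + (28, 1). λ = (1 - 26)/(28 - 6) ≡ 4/22 mod 29. 22⁻¹ ≡ 4 (mod 29), so λ ≡ 16.
  x = λ² - 6 - 28 = 256 - 34 ≡ 19; y = λ·(6 - 19) - 26 ≡ 27. → (19, 27)
7G: (19, 27) + (28, 1). λ = (1 - 27)/(28 - 19) ≡ 3/9 mod 29. 9⁻¹ ≡ 13 (mod 29) since 9·13 = 117 ≡ 1, so λ ≡ 10.
  x = λ² - 19 - 28 = 100 - 47 ≡ 24; y = λ·(19 - 24) - 27 ≡ 10. → (24, 10)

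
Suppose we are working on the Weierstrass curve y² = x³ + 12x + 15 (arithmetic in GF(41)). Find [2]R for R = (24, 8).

tangent at (24, 8): λ = (3·24² + 12)/(2·8) ≡ 18/16. 16⁻¹ ≡ 18 (mod 41) since 16·18 = 288 ≡ 1, so λ ≡ 18·18 ≡ 37.
  x = λ² - 24 - 24 = 1369 - 48 ≡ 9; y = λ·(24 - 9) - 8 ≡ 14. → (9, 14)

(9, 14)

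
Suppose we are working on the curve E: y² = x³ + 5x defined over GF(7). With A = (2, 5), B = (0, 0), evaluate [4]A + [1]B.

First 4A:
Repeated addition: build up to 4A.
2A: tangent at (2, 5): λ = (3·2² + 5)/(2·5) ≡ 3/3. 3⁻¹ ≡ 5 (mod 7) since 3·5 = 15 ≡ 1, so λ ≡ 3·5 ≡ 1.
  x = λ² - 2 - 2 = 1 - 4 ≡ 4; y = λ·(2 - 4) - 5 ≡ 0. → (4, 0)
3A: (4, 0) + (2, 5). λ = (5 - 0)/(2 - 4) ≡ 5/5 mod 7. 5⁻¹ ≡ 3 (mod 7), so λ ≡ 1.
  x = λ² - 4 - 2 = 1 - 6 ≡ 2; y = λ·(4 - 2) - 0 ≡ 2. → (2, 2)
4A: (2, 2) + (2, 5): same x and y₁ ≡ -y₂, so the sum is O.
4A = O.
Finally 4A + B:
O + (0, 0) = (0, 0) (identity).

(0, 0)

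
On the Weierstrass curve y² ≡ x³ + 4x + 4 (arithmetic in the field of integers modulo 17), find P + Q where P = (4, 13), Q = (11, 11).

(0, 15)

(4, 13) + (11, 11). λ = (11 - 13)/(11 - 4) ≡ 15/7 mod 17. 7⁻¹ ≡ 5 (mod 17) since 7·5 = 35 ≡ 1, so λ ≡ 7.
  x = λ² - 4 - 11 = 49 - 15 ≡ 0; y = λ·(4 - 0) - 13 ≡ 15. → (0, 15)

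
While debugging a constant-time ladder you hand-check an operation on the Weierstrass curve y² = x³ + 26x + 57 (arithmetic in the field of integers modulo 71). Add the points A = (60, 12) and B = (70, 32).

(60, 12) + (70, 32). λ = (32 - 12)/(70 - 60) ≡ 20/10 mod 71. 10⁻¹ ≡ 64 (mod 71) since 10·64 = 640 ≡ 1, so λ ≡ 2.
  x = λ² - 60 - 70 = 4 - 130 ≡ 16; y = λ·(60 - 16) - 12 ≡ 5. → (16, 5)

(16, 5)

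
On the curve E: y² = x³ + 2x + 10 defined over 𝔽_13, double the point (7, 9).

tangent at (7, 9): λ = (3·7² + 2)/(2·9) ≡ 6/5. 5⁻¹ ≡ 8 (mod 13) since 5·8 = 40 ≡ 1, so λ ≡ 6·8 ≡ 9.
  x = λ² - 7 - 7 = 81 - 14 ≡ 2; y = λ·(7 - 2) - 9 ≡ 10. → (2, 10)

(2, 10)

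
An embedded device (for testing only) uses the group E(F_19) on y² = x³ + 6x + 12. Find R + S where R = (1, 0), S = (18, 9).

(6, 13)

(1, 0) + (18, 9). λ = (9 - 0)/(18 - 1) ≡ 9/17 mod 19. 17⁻¹ ≡ 9 (mod 19), so λ ≡ 5.
  x = λ² - 1 - 18 = 25 - 19 ≡ 6; y = λ·(1 - 6) - 0 ≡ 13. → (6, 13)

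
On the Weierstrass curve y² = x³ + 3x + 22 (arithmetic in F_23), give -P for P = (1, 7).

-(1, 7) = (1, -7 mod 23) = (1, 16).

(1, 16)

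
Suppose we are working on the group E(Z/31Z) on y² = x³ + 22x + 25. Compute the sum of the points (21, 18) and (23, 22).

(21, 18) + (23, 22). λ = (22 - 18)/(23 - 21) ≡ 4/2 mod 31. 2⁻¹ ≡ 16 (mod 31), so λ ≡ 2.
  x = λ² - 21 - 23 = 4 - 44 ≡ 22; y = λ·(21 - 22) - 18 ≡ 11. → (22, 11)

(22, 11)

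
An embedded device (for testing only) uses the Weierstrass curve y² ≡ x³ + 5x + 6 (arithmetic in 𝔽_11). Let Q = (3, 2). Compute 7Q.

(3, 2)

Repeated addition: build up to 7Q.
2Q: tangent at (3, 2): λ = (3·3² + 5)/(2·2) ≡ 10/4. 4⁻¹ ≡ 3 (mod 11), so λ ≡ 10·3 ≡ 8.
  x = λ² - 3 - 3 = 64 - 6 ≡ 3; y = λ·(3 - 3) - 2 ≡ 9. → (3, 9)
3Q: (3, 9) + (3, 2): same x and y₁ ≡ -y₂, so the sum is ∞.
4Q: ∞ + (3, 2) = (3, 2) (identity).
5Q: tangent at (3, 2): λ = (3·3² + 5)/(2·2) ≡ 10/4. 4⁻¹ ≡ 3 (mod 11), so λ ≡ 10·3 ≡ 8.
  x = λ² - 3 - 3 = 64 - 6 ≡ 3; y = λ·(3 - 3) - 2 ≡ 9. → (3, 9)
6Q: (3, 9) + (3, 2): same x and y₁ ≡ -y₂, so the sum is ∞.
7Q: ∞ + (3, 2) = (3, 2) (identity).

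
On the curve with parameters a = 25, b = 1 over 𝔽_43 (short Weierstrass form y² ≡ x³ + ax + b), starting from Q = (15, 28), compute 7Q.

Repeated addition: build up to 7Q.
2Q: tangent at (15, 28): λ = (3·15² + 25)/(2·28) ≡ 12/13. 13⁻¹ ≡ 10 (mod 43), so λ ≡ 12·10 ≡ 34.
  x = λ² - 15 - 15 = 1156 - 30 ≡ 8; y = λ·(15 - 8) - 28 ≡ 38. → (8, 38)
3Q: (8, 38) + (15, 28). λ = (28 - 38)/(15 - 8) ≡ 33/7 mod 43. 7⁻¹ ≡ 37 (mod 43) since 7·37 = 259 ≡ 1, so λ ≡ 17.
  x = λ² - 8 - 15 = 289 - 23 ≡ 8; y = λ·(8 - 8) - 38 ≡ 5. → (8, 5)
4Q: (8, 5) + (15, 28). λ = (28 - 5)/(15 - 8) ≡ 23/7 mod 43. 7⁻¹ ≡ 37 (mod 43), so λ ≡ 34.
  x = λ² - 8 - 15 = 1156 - 23 ≡ 15; y = λ·(8 - 15) - 5 ≡ 15. → (15, 15)
5Q: (15, 15) + (15, 28): same x and y₁ ≡ -y₂, so the sum is 𝒪.
6Q: 𝒪 + (15, 28) = (15, 28) (identity).
7Q: tangent at (15, 28): λ = (3·15² + 25)/(2·28) ≡ 12/13. 13⁻¹ ≡ 10 (mod 43), so λ ≡ 12·10 ≡ 34.
  x = λ² - 15 - 15 = 1156 - 30 ≡ 8; y = λ·(15 - 8) - 28 ≡ 38. → (8, 38)

(8, 38)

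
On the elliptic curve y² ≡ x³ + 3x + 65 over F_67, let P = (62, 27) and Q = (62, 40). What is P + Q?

The two points share x = 62 and their y-coordinates satisfy 27 + 40 ≡ 0 (mod 67), so they are inverses. Their sum is ∞.

O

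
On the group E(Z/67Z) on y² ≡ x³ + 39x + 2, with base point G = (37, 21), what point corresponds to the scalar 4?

Repeated addition: build up to 4G.
2G: tangent at (37, 21): λ = (3·37² + 39)/(2·21) ≡ 59/42. 42⁻¹ ≡ 8 (mod 67), so λ ≡ 59·8 ≡ 3.
  x = λ² - 37 - 37 = 9 - 74 ≡ 2; y = λ·(37 - 2) - 21 ≡ 17. → (2, 17)
3G: (2, 17) + (37, 21). λ = (21 - 17)/(37 - 2) ≡ 4/35 mod 67. 35⁻¹ ≡ 23 (mod 67) since 35·23 = 805 ≡ 1, so λ ≡ 25.
  x = λ² - 2 - 37 = 625 - 39 ≡ 50; y = λ·(2 - 50) - 17 ≡ 56. → (50, 56)
4G: (50, 56) + (37, 21). λ = (21 - 56)/(37 - 50) ≡ 32/54 mod 67. 54⁻¹ ≡ 36 (mod 67), so λ ≡ 13.
  x = λ² - 50 - 37 = 169 - 87 ≡ 15; y = λ·(50 - 15) - 56 ≡ 64. → (15, 64)

(15, 64)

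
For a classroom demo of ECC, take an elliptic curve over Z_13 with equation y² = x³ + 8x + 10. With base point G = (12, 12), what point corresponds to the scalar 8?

(11, 8)

Double-and-add on 8 = (1000)₂. Start with G = (12, 12) for the leading 1-bit.
double: tangent at (12, 12): λ = (3·12² + 8)/(2·12) ≡ 11/11. 11⁻¹ ≡ 6 (mod 13), so λ ≡ 11·6 ≡ 1.
  x = λ² - 12 - 12 = 1 - 24 ≡ 3; y = λ·(12 - 3) - 12 ≡ 10. → (3, 10)
double: tangent at (3, 10): λ = (3·3² + 8)/(2·10) ≡ 9/7. 7⁻¹ ≡ 2 (mod 13) since 7·2 = 14 ≡ 1, so λ ≡ 9·2 ≡ 5.
  x = λ² - 3 - 3 = 25 - 6 ≡ 6; y = λ·(3 - 6) - 10 ≡ 1. → (6, 1)
double: tangent at (6, 1): λ = (3·6² + 8)/(2·1) ≡ 12/2. 2⁻¹ ≡ 7 (mod 13), so λ ≡ 12·7 ≡ 6.
  x = λ² - 6 - 6 = 36 - 12 ≡ 11; y = λ·(6 - 11) - 1 ≡ 8. → (11, 8)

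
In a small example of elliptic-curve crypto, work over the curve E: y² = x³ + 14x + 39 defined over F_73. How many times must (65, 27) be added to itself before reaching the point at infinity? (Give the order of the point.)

2P: tangent at (65, 27): λ = (3·65² + 14)/(2·27) ≡ 60/54. 54⁻¹ ≡ 23 (mod 73) since 54·23 = 1242 ≡ 1, so λ ≡ 60·23 ≡ 66.
  x = λ² - 65 - 65 = 4356 - 130 ≡ 65; y = λ·(65 - 65) - 27 ≡ 46. → (65, 46)
3P: (65, 46) + (65, 27): same x and y₁ ≡ -y₂, so the sum is the point at infinity.
3P = the point at infinity, so the order is 3.

3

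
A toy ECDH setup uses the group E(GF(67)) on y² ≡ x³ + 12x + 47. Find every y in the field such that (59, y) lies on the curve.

x³ + 12x + 47 = 206134 ≡ 42 (mod 67).
42 is a non-residue mod 67; no y exists.

none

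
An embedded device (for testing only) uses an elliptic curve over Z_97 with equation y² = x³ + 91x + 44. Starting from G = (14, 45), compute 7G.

(29, 94)

Double-and-add on 7 = (111)₂. Start with G = (14, 45) for the leading 1-bit.
double: tangent at (14, 45): λ = (3·14² + 91)/(2·45) ≡ 0/90. 90⁻¹ ≡ 83 (mod 97) since 90·83 = 7470 ≡ 1, so λ ≡ 0·83 ≡ 0.
  x = λ² - 14 - 14 = 0 - 28 ≡ 69; y = λ·(14 - 69) - 45 ≡ 52. → (69, 52)
add G: (69, 52) + (14, 45). λ = (45 - 52)/(14 - 69) ≡ 90/42 mod 97. 42⁻¹ ≡ 67 (mod 97), so λ ≡ 16.
  x = λ² - 69 - 14 = 256 - 83 ≡ 76; y = λ·(69 - 76) - 52 ≡ 30. → (76, 30)
double: tangent at (76, 30): λ = (3·76² + 91)/(2·30) ≡ 56/60. 60⁻¹ ≡ 76 (mod 97), so λ ≡ 56·76 ≡ 85.
  x = λ² - 76 - 76 = 7225 - 152 ≡ 89; y = λ·(76 - 89) - 30 ≡ 29. → (89, 29)
add G: (89, 29) + (14, 45). λ = (45 - 29)/(14 - 89) ≡ 16/22 mod 97. 22⁻¹ ≡ 75 (mod 97) since 22·75 = 1650 ≡ 1, so λ ≡ 36.
  x = λ² - 89 - 14 = 1296 - 103 ≡ 29; y = λ·(89 - 29) - 29 ≡ 94. → (29, 94)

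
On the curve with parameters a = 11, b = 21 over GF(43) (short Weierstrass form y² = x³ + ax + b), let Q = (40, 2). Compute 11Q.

(21, 15)

Repeated addition: build up to 11Q.
2Q: tangent at (40, 2): λ = (3·40² + 11)/(2·2) ≡ 38/4. 4⁻¹ ≡ 11 (mod 43), so λ ≡ 38·11 ≡ 31.
  x = λ² - 40 - 40 = 961 - 80 ≡ 21; y = λ·(40 - 21) - 2 ≡ 28. → (21, 28)
3Q: (21, 28) + (40, 2). λ = (2 - 28)/(40 - 21) ≡ 17/19 mod 43. 19⁻¹ ≡ 34 (mod 43), so λ ≡ 19.
  x = λ² - 21 - 40 = 361 - 61 ≡ 42; y = λ·(21 - 42) - 28 ≡ 3. → (42, 3)
4Q: (42, 3) + (40, 2). λ = (2 - 3)/(40 - 42) ≡ 42/41 mod 43. 41⁻¹ ≡ 21 (mod 43), so λ ≡ 22.
  x = λ² - 42 - 40 = 484 - 82 ≡ 15; y = λ·(42 - 15) - 3 ≡ 32. → (15, 32)
5Q: (15, 32) + (40, 2). λ = (2 - 32)/(40 - 15) ≡ 13/25 mod 43. 25⁻¹ ≡ 31 (mod 43) since 25·31 = 775 ≡ 1, so λ ≡ 16.
  x = λ² - 15 - 40 = 256 - 55 ≡ 29; y = λ·(15 - 29) - 32 ≡ 2. → (29, 2)
6Q: (29, 2) + (40, 2). λ = (2 - 2)/(40 - 29) ≡ 0/11 mod 43. 11⁻¹ ≡ 4 (mod 43), so λ ≡ 0.
  x = λ² - 29 - 40 = 0 - 69 ≡ 17; y = λ·(29 - 17) - 2 ≡ 41. → (17, 41)
7Q: (17, 41) + (40, 2). λ = (2 - 41)/(40 - 17) ≡ 4/23 mod 43. 23⁻¹ ≡ 15 (mod 43), so λ ≡ 17.
  x = λ² - 17 - 40 = 289 - 57 ≡ 17; y = λ·(17 - 17) - 41 ≡ 2. → (17, 2)
8Q: (17, 2) + (40, 2). λ = (2 - 2)/(40 - 17) ≡ 0/23 mod 43. 23⁻¹ ≡ 15 (mod 43), so λ ≡ 0.
  x = λ² - 17 - 40 = 0 - 57 ≡ 29; y = λ·(17 - 29) - 2 ≡ 41. → (29, 41)
9Q: (29, 41) + (40, 2). λ = (2 - 41)/(40 - 29) ≡ 4/11 mod 43. 11⁻¹ ≡ 4 (mod 43), so λ ≡ 16.
  x = λ² - 29 - 40 = 256 - 69 ≡ 15; y = λ·(29 - 15) - 41 ≡ 11. → (15, 11)
10Q: (15, 11) + (40, 2). λ = (2 - 11)/(40 - 15) ≡ 34/25 mod 43. 25⁻¹ ≡ 31 (mod 43) since 25·31 = 775 ≡ 1, so λ ≡ 22.
  x = λ² - 15 - 40 = 484 - 55 ≡ 42; y = λ·(15 - 42) - 11 ≡ 40. → (42, 40)
11Q: (42, 40) + (40, 2). λ = (2 - 40)/(40 - 42) ≡ 5/41 mod 43. 41⁻¹ ≡ 21 (mod 43) since 41·21 = 861 ≡ 1, so λ ≡ 19.
  x = λ² - 42 - 40 = 361 - 82 ≡ 21; y = λ·(42 - 21) - 40 ≡ 15. → (21, 15)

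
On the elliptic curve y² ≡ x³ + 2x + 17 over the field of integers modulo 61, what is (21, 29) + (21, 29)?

tangent at (21, 29): λ = (3·21² + 2)/(2·29) ≡ 44/58. 58⁻¹ ≡ 20 (mod 61), so λ ≡ 44·20 ≡ 26.
  x = λ² - 21 - 21 = 676 - 42 ≡ 24; y = λ·(21 - 24) - 29 ≡ 15. → (24, 15)

(24, 15)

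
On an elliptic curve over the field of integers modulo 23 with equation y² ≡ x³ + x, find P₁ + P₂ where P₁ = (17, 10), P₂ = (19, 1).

(13, 18)

(17, 10) + (19, 1). λ = (1 - 10)/(19 - 17) ≡ 14/2 mod 23. 2⁻¹ ≡ 12 (mod 23), so λ ≡ 7.
  x = λ² - 17 - 19 = 49 - 36 ≡ 13; y = λ·(17 - 13) - 10 ≡ 18. → (13, 18)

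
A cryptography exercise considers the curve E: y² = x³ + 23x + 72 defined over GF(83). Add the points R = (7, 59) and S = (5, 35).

(7, 59) + (5, 35). λ = (35 - 59)/(5 - 7) ≡ 59/81 mod 83. 81⁻¹ ≡ 41 (mod 83), so λ ≡ 12.
  x = λ² - 7 - 5 = 144 - 12 ≡ 49; y = λ·(7 - 49) - 59 ≡ 18. → (49, 18)

(49, 18)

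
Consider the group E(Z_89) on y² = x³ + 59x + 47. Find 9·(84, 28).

Write P = (84, 28).
Double-and-add on 9 = (1001)₂. Start with P = (84, 28) for the leading 1-bit.
double: tangent at (84, 28): λ = (3·84² + 59)/(2·28) ≡ 45/56. 56⁻¹ ≡ 62 (mod 89) since 56·62 = 3472 ≡ 1, so λ ≡ 45·62 ≡ 31.
  x = λ² - 84 - 84 = 961 - 168 ≡ 81; y = λ·(84 - 81) - 28 ≡ 65. → (81, 65)
double: tangent at (81, 65): λ = (3·81² + 59)/(2·65) ≡ 73/41. 41⁻¹ ≡ 76 (mod 89), so λ ≡ 73·76 ≡ 30.
  x = λ² - 81 - 81 = 900 - 162 ≡ 26; y = λ·(81 - 26) - 65 ≡ 72. → (26, 72)
double: tangent at (26, 72): λ = (3·26² + 59)/(2·72) ≡ 40/55. 55⁻¹ ≡ 34 (mod 89), so λ ≡ 40·34 ≡ 25.
  x = λ² - 26 - 26 = 625 - 52 ≡ 39; y = λ·(26 - 39) - 72 ≡ 48. → (39, 48)
add P: (39, 48) + (84, 28). λ = (28 - 48)/(84 - 39) ≡ 69/45 mod 89. 45⁻¹ ≡ 2 (mod 89), so λ ≡ 49.
  x = λ² - 39 - 84 = 2401 - 123 ≡ 53; y = λ·(39 - 53) - 48 ≡ 67. → (53, 67)

(53, 67)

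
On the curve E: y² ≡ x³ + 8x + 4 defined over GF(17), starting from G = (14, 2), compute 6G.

Repeated addition: build up to 6G.
2G: tangent at (14, 2): λ = (3·14² + 8)/(2·2) ≡ 1/4. 4⁻¹ ≡ 13 (mod 17), so λ ≡ 1·13 ≡ 13.
  x = λ² - 14 - 14 = 169 - 28 ≡ 5; y = λ·(14 - 5) - 2 ≡ 13. → (5, 13)
3G: (5, 13) + (14, 2). λ = (2 - 13)/(14 - 5) ≡ 6/9 mod 17. 9⁻¹ ≡ 2 (mod 17), so λ ≡ 12.
  x = λ² - 5 - 14 = 144 - 19 ≡ 6; y = λ·(5 - 6) - 13 ≡ 9. → (6, 9)
4G: (6, 9) + (14, 2). λ = (2 - 9)/(14 - 6) ≡ 10/8 mod 17. 8⁻¹ ≡ 15 (mod 17) since 8·15 = 120 ≡ 1, so λ ≡ 14.
  x = λ² - 6 - 14 = 196 - 20 ≡ 6; y = λ·(6 - 6) - 9 ≡ 8. → (6, 8)
5G: (6, 8) + (14, 2). λ = (2 - 8)/(14 - 6) ≡ 11/8 mod 17. 8⁻¹ ≡ 15 (mod 17) since 8·15 = 120 ≡ 1, so λ ≡ 12.
  x = λ² - 6 - 14 = 144 - 20 ≡ 5; y = λ·(6 - 5) - 8 ≡ 4. → (5, 4)
6G: (5, 4) + (14, 2). λ = (2 - 4)/(14 - 5) ≡ 15/9 mod 17. 9⁻¹ ≡ 2 (mod 17), so λ ≡ 13.
  x = λ² - 5 - 14 = 169 - 19 ≡ 14; y = λ·(5 - 14) - 4 ≡ 15. → (14, 15)

(14, 15)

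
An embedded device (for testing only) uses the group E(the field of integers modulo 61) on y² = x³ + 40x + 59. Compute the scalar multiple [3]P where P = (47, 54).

Repeated addition: build up to 3P.
2P: tangent at (47, 54): λ = (3·47² + 40)/(2·54) ≡ 18/47. 47⁻¹ ≡ 13 (mod 61) since 47·13 = 611 ≡ 1, so λ ≡ 18·13 ≡ 51.
  x = λ² - 47 - 47 = 2601 - 94 ≡ 6; y = λ·(47 - 6) - 54 ≡ 24. → (6, 24)
3P: (6, 24) + (47, 54). λ = (54 - 24)/(47 - 6) ≡ 30/41 mod 61. 41⁻¹ ≡ 3 (mod 61) since 41·3 = 123 ≡ 1, so λ ≡ 29.
  x = λ² - 6 - 47 = 841 - 53 ≡ 56; y = λ·(6 - 56) - 24 ≡ 51. → (56, 51)

(56, 51)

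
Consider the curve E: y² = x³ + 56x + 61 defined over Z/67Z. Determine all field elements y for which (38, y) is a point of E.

none

x³ + 56x + 61 = 57061 ≡ 44 (mod 67).
44 is a non-residue mod 67; no y exists.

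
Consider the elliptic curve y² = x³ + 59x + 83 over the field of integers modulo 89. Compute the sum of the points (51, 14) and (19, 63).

(51, 14) + (19, 63). λ = (63 - 14)/(19 - 51) ≡ 49/57 mod 89. 57⁻¹ ≡ 25 (mod 89), so λ ≡ 68.
  x = λ² - 51 - 19 = 4624 - 70 ≡ 15; y = λ·(51 - 15) - 14 ≡ 31. → (15, 31)

(15, 31)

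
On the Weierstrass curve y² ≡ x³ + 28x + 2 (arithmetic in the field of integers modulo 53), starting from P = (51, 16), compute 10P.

Double-and-add on 10 = (1010)₂. Start with P = (51, 16) for the leading 1-bit.
double: tangent at (51, 16): λ = (3·51² + 28)/(2·16) ≡ 40/32. 32⁻¹ ≡ 5 (mod 53), so λ ≡ 40·5 ≡ 41.
  x = λ² - 51 - 51 = 1681 - 102 ≡ 42; y = λ·(51 - 42) - 16 ≡ 35. → (42, 35)
double: tangent at (42, 35): λ = (3·42² + 28)/(2·35) ≡ 20/17. 17⁻¹ ≡ 25 (mod 53), so λ ≡ 20·25 ≡ 23.
  x = λ² - 42 - 42 = 529 - 84 ≡ 21; y = λ·(42 - 21) - 35 ≡ 24. → (21, 24)
add P: (21, 24) + (51, 16). λ = (16 - 24)/(51 - 21) ≡ 45/30 mod 53. 30⁻¹ ≡ 23 (mod 53) since 30·23 = 690 ≡ 1, so λ ≡ 28.
  x = λ² - 21 - 51 = 784 - 72 ≡ 23; y = λ·(21 - 23) - 24 ≡ 26. → (23, 26)
double: tangent at (23, 26): λ = (3·23² + 28)/(2·26) ≡ 25/52. 52⁻¹ ≡ 52 (mod 53) since 52·52 = 2704 ≡ 1, so λ ≡ 25·52 ≡ 28.
  x = λ² - 23 - 23 = 784 - 46 ≡ 49; y = λ·(23 - 49) - 26 ≡ 41. → (49, 41)

(49, 41)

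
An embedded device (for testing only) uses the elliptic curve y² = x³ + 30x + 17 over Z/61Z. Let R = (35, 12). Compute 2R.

tangent at (35, 12): λ = (3·35² + 30)/(2·12) ≡ 45/24. 24⁻¹ ≡ 28 (mod 61) since 24·28 = 672 ≡ 1, so λ ≡ 45·28 ≡ 40.
  x = λ² - 35 - 35 = 1600 - 70 ≡ 5; y = λ·(35 - 5) - 12 ≡ 29. → (5, 29)

(5, 29)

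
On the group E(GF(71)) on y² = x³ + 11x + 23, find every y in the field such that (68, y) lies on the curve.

none

x³ + 11x + 23 = 315203 ≡ 34 (mod 71).
34 is a non-residue mod 71; no y exists.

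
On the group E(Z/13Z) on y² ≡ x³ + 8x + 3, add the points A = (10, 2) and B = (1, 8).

(10, 2) + (1, 8). λ = (8 - 2)/(1 - 10) ≡ 6/4 mod 13. 4⁻¹ ≡ 10 (mod 13) since 4·10 = 40 ≡ 1, so λ ≡ 8.
  x = λ² - 10 - 1 = 64 - 11 ≡ 1; y = λ·(10 - 1) - 2 ≡ 5. → (1, 5)

(1, 5)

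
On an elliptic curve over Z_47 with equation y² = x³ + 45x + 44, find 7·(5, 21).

(13, 37)

Write P = (5, 21).
Repeated addition: build up to 7P.
2P: tangent at (5, 21): λ = (3·5² + 45)/(2·21) ≡ 26/42. 42⁻¹ ≡ 28 (mod 47), so λ ≡ 26·28 ≡ 23.
  x = λ² - 5 - 5 = 529 - 10 ≡ 2; y = λ·(5 - 2) - 21 ≡ 1. → (2, 1)
3P: (2, 1) + (5, 21). λ = (21 - 1)/(5 - 2) ≡ 20/3 mod 47. 3⁻¹ ≡ 16 (mod 47), so λ ≡ 38.
  x = λ² - 2 - 5 = 1444 - 7 ≡ 27; y = λ·(2 - 27) - 1 ≡ 36. → (27, 36)
4P: (27, 36) + (5, 21). λ = (21 - 36)/(5 - 27) ≡ 32/25 mod 47. 25⁻¹ ≡ 32 (mod 47) since 25·32 = 800 ≡ 1, so λ ≡ 37.
  x = λ² - 27 - 5 = 1369 - 32 ≡ 21; y = λ·(27 - 21) - 36 ≡ 45. → (21, 45)
5P: (21, 45) + (5, 21). λ = (21 - 45)/(5 - 21) ≡ 23/31 mod 47. 31⁻¹ ≡ 44 (mod 47), so λ ≡ 25.
  x = λ² - 21 - 5 = 625 - 26 ≡ 35; y = λ·(21 - 35) - 45 ≡ 28. → (35, 28)
6P: (35, 28) + (5, 21). λ = (21 - 28)/(5 - 35) ≡ 40/17 mod 47. 17⁻¹ ≡ 36 (mod 47) since 17·36 = 612 ≡ 1, so λ ≡ 30.
  x = λ² - 35 - 5 = 900 - 40 ≡ 14; y = λ·(35 - 14) - 28 ≡ 38. → (14, 38)
7P: (14, 38) + (5, 21). λ = (21 - 38)/(5 - 14) ≡ 30/38 mod 47. 38⁻¹ ≡ 26 (mod 47) since 38·26 = 988 ≡ 1, so λ ≡ 28.
  x = λ² - 14 - 5 = 784 - 19 ≡ 13; y = λ·(14 - 13) - 38 ≡ 37. → (13, 37)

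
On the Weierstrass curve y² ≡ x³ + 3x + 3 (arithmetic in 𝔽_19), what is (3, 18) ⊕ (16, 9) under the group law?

(7, 14)

(3, 18) + (16, 9). λ = (9 - 18)/(16 - 3) ≡ 10/13 mod 19. 13⁻¹ ≡ 3 (mod 19), so λ ≡ 11.
  x = λ² - 3 - 16 = 121 - 19 ≡ 7; y = λ·(3 - 7) - 18 ≡ 14. → (7, 14)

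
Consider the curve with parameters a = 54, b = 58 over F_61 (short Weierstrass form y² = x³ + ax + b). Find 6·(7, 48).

(1, 28)

Write P = (7, 48).
Double-and-add on 6 = (110)₂. Start with P = (7, 48) for the leading 1-bit.
double: tangent at (7, 48): λ = (3·7² + 54)/(2·48) ≡ 18/35. 35⁻¹ ≡ 7 (mod 61), so λ ≡ 18·7 ≡ 4.
  x = λ² - 7 - 7 = 16 - 14 ≡ 2; y = λ·(7 - 2) - 48 ≡ 33. → (2, 33)
add P: (2, 33) + (7, 48). λ = (48 - 33)/(7 - 2) ≡ 15/5 mod 61. 5⁻¹ ≡ 49 (mod 61) since 5·49 = 245 ≡ 1, so λ ≡ 3.
  x = λ² - 2 - 7 = 9 - 9 ≡ 0; y = λ·(2 - 0) - 33 ≡ 34. → (0, 34)
double: tangent at (0, 34): λ = (3·0² + 54)/(2·34) ≡ 54/7. 7⁻¹ ≡ 35 (mod 61), so λ ≡ 54·35 ≡ 60.
  x = λ² - 0 - 0 = 3600 - 0 ≡ 1; y = λ·(0 - 1) - 34 ≡ 28. → (1, 28)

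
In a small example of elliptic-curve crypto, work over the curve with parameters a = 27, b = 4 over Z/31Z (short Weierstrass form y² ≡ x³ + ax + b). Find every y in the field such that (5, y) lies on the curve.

4, 27

x³ + 27x + 4 = 264 ≡ 16 (mod 31).
Square roots of 16 mod 31: 4 and 27 (since 4² = 16 ≡ 16).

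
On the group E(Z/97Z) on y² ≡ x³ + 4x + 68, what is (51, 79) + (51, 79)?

(11, 52)

tangent at (51, 79): λ = (3·51² + 4)/(2·79) ≡ 47/61. 61⁻¹ ≡ 35 (mod 97) since 61·35 = 2135 ≡ 1, so λ ≡ 47·35 ≡ 93.
  x = λ² - 51 - 51 = 8649 - 102 ≡ 11; y = λ·(51 - 11) - 79 ≡ 52. → (11, 52)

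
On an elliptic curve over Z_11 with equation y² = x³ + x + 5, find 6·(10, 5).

(2, 2)

Write G = (10, 5).
Double-and-add on 6 = (110)₂. Start with G = (10, 5) for the leading 1-bit.
double: tangent at (10, 5): λ = (3·10² + 1)/(2·5) ≡ 4/10. 10⁻¹ ≡ 10 (mod 11) since 10·10 = 100 ≡ 1, so λ ≡ 4·10 ≡ 7.
  x = λ² - 10 - 10 = 49 - 20 ≡ 7; y = λ·(10 - 7) - 5 ≡ 5. → (7, 5)
add G: (7, 5) + (10, 5). λ = (5 - 5)/(10 - 7) ≡ 0/3 mod 11. 3⁻¹ ≡ 4 (mod 11) since 3·4 = 12 ≡ 1, so λ ≡ 0.
  x = λ² - 7 - 10 = 0 - 17 ≡ 5; y = λ·(7 - 5) - 5 ≡ 6. → (5, 6)
double: tangent at (5, 6): λ = (3·5² + 1)/(2·6) ≡ 10/1. 1⁻¹ ≡ 1 (mod 11), so λ ≡ 10·1 ≡ 10.
  x = λ² - 5 - 5 = 100 - 10 ≡ 2; y = λ·(5 - 2) - 6 ≡ 2. → (2, 2)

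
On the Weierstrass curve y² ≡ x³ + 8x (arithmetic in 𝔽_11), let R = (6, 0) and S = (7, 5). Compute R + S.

(1, 3)

(6, 0) + (7, 5). λ = (5 - 0)/(7 - 6) ≡ 5/1 mod 11. 1⁻¹ ≡ 1 (mod 11), so λ ≡ 5.
  x = λ² - 6 - 7 = 25 - 13 ≡ 1; y = λ·(6 - 1) - 0 ≡ 3. → (1, 3)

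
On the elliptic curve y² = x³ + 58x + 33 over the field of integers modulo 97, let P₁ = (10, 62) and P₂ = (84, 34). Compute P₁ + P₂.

(12, 41)

(10, 62) + (84, 34). λ = (34 - 62)/(84 - 10) ≡ 69/74 mod 97. 74⁻¹ ≡ 59 (mod 97) since 74·59 = 4366 ≡ 1, so λ ≡ 94.
  x = λ² - 10 - 84 = 8836 - 94 ≡ 12; y = λ·(10 - 12) - 62 ≡ 41. → (12, 41)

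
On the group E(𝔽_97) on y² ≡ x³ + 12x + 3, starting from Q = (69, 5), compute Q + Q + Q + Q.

Repeated addition: build up to 4Q.
2Q: tangent at (69, 5): λ = (3·69² + 12)/(2·5) ≡ 36/10. 10⁻¹ ≡ 68 (mod 97), so λ ≡ 36·68 ≡ 23.
  x = λ² - 69 - 69 = 529 - 138 ≡ 3; y = λ·(69 - 3) - 5 ≡ 58. → (3, 58)
3Q: (3, 58) + (69, 5). λ = (5 - 58)/(69 - 3) ≡ 44/66 mod 97. 66⁻¹ ≡ 25 (mod 97), so λ ≡ 33.
  x = λ² - 3 - 69 = 1089 - 72 ≡ 47; y = λ·(3 - 47) - 58 ≡ 42. → (47, 42)
4Q: (47, 42) + (69, 5). λ = (5 - 42)/(69 - 47) ≡ 60/22 mod 97. 22⁻¹ ≡ 75 (mod 97), so λ ≡ 38.
  x = λ² - 47 - 69 = 1444 - 116 ≡ 67; y = λ·(47 - 67) - 42 ≡ 71. → (67, 71)

(67, 71)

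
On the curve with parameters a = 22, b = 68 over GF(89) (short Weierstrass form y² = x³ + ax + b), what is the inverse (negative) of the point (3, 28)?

-(3, 28) = (3, -28 mod 89) = (3, 61).

(3, 61)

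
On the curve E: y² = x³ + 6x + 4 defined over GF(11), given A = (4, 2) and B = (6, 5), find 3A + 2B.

First 3A:
Repeated addition: build up to 3A.
2A: tangent at (4, 2): λ = (3·4² + 6)/(2·2) ≡ 10/4. 4⁻¹ ≡ 3 (mod 11), so λ ≡ 10·3 ≡ 8.
  x = λ² - 4 - 4 = 64 - 8 ≡ 1; y = λ·(4 - 1) - 2 ≡ 0. → (1, 0)
3A: (1, 0) + (4, 2). λ = (2 - 0)/(4 - 1) ≡ 2/3 mod 11. 3⁻¹ ≡ 4 (mod 11), so λ ≡ 8.
  x = λ² - 1 - 4 = 64 - 5 ≡ 4; y = λ·(1 - 4) - 0 ≡ 9. → (4, 9)
3A = (4, 9).
Next 2B:
Repeated addition: build up to 2B.
2B: tangent at (6, 5): λ = (3·6² + 6)/(2·5) ≡ 4/10. 10⁻¹ ≡ 10 (mod 11) since 10·10 = 100 ≡ 1, so λ ≡ 4·10 ≡ 7.
  x = λ² - 6 - 6 = 49 - 12 ≡ 4; y = λ·(6 - 4) - 5 ≡ 9. → (4, 9)
2B = (4, 9).
Finally 3A + 2B:
tangent at (4, 9): λ = (3·4² + 6)/(2·9) ≡ 10/7. 7⁻¹ ≡ 8 (mod 11), so λ ≡ 10·8 ≡ 3.
  x = λ² - 4 - 4 = 9 - 8 ≡ 1; y = λ·(4 - 1) - 9 ≡ 0. → (1, 0)

(1, 0)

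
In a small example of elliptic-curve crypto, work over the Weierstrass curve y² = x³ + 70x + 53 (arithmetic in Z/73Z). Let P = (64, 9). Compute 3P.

Repeated addition: build up to 3P.
2P: tangent at (64, 9): λ = (3·64² + 70)/(2·9) ≡ 21/18. 18⁻¹ ≡ 69 (mod 73), so λ ≡ 21·69 ≡ 62.
  x = λ² - 64 - 64 = 3844 - 128 ≡ 66; y = λ·(64 - 66) - 9 ≡ 13. → (66, 13)
3P: (66, 13) + (64, 9). λ = (9 - 13)/(64 - 66) ≡ 69/71 mod 73. 71⁻¹ ≡ 36 (mod 73) since 71·36 = 2556 ≡ 1, so λ ≡ 2.
  x = λ² - 66 - 64 = 4 - 130 ≡ 20; y = λ·(66 - 20) - 13 ≡ 6. → (20, 6)

(20, 6)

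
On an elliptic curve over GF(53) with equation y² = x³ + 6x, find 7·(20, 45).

Write G = (20, 45).
Repeated addition: build up to 7G.
2G: tangent at (20, 45): λ = (3·20² + 6)/(2·45) ≡ 40/37. 37⁻¹ ≡ 43 (mod 53) since 37·43 = 1591 ≡ 1, so λ ≡ 40·43 ≡ 24.
  x = λ² - 20 - 20 = 576 - 40 ≡ 6; y = λ·(20 - 6) - 45 ≡ 26. → (6, 26)
3G: (6, 26) + (20, 45). λ = (45 - 26)/(20 - 6) ≡ 19/14 mod 53. 14⁻¹ ≡ 19 (mod 53), so λ ≡ 43.
  x = λ² - 6 - 20 = 1849 - 26 ≡ 21; y = λ·(6 - 21) - 26 ≡ 18. → (21, 18)
4G: (21, 18) + (20, 45). λ = (45 - 18)/(20 - 21) ≡ 27/52 mod 53. 52⁻¹ ≡ 52 (mod 53), so λ ≡ 26.
  x = λ² - 21 - 20 = 676 - 41 ≡ 52; y = λ·(21 - 52) - 18 ≡ 24. → (52, 24)
5G: (52, 24) + (20, 45). λ = (45 - 24)/(20 - 52) ≡ 21/21 mod 53. 21⁻¹ ≡ 48 (mod 53), so λ ≡ 1.
  x = λ² - 52 - 20 = 1 - 72 ≡ 35; y = λ·(52 - 35) - 24 ≡ 46. → (35, 46)
6G: (35, 46) + (20, 45). λ = (45 - 46)/(20 - 35) ≡ 52/38 mod 53. 38⁻¹ ≡ 7 (mod 53), so λ ≡ 46.
  x = λ² - 35 - 20 = 2116 - 55 ≡ 47; y = λ·(35 - 47) - 46 ≡ 38. → (47, 38)
7G: (47, 38) + (20, 45). λ = (45 - 38)/(20 - 47) ≡ 7/26 mod 53. 26⁻¹ ≡ 51 (mod 53) since 26·51 = 1326 ≡ 1, so λ ≡ 39.
  x = λ² - 47 - 20 = 1521 - 67 ≡ 23; y = λ·(47 - 23) - 38 ≡ 50. → (23, 50)

(23, 50)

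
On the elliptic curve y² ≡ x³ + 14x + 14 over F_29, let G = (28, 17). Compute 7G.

Double-and-add on 7 = (111)₂. Start with G = (28, 17) for the leading 1-bit.
double: tangent at (28, 17): λ = (3·28² + 14)/(2·17) ≡ 17/5. 5⁻¹ ≡ 6 (mod 29), so λ ≡ 17·6 ≡ 15.
  x = λ² - 28 - 28 = 225 - 56 ≡ 24; y = λ·(28 - 24) - 17 ≡ 14. → (24, 14)
add G: (24, 14) + (28, 17). λ = (17 - 14)/(28 - 24) ≡ 3/4 mod 29. 4⁻¹ ≡ 22 (mod 29) since 4·22 = 88 ≡ 1, so λ ≡ 8.
  x = λ² - 24 - 28 = 64 - 52 ≡ 12; y = λ·(24 - 12) - 14 ≡ 24. → (12, 24)
double: tangent at (12, 24): λ = (3·12² + 14)/(2·24) ≡ 11/19. 19⁻¹ ≡ 26 (mod 29) since 19·26 = 494 ≡ 1, so λ ≡ 11·26 ≡ 25.
  x = λ² - 12 - 12 = 625 - 24 ≡ 21; y = λ·(12 - 21) - 24 ≡ 12. → (21, 12)
add G: (21, 12) + (28, 17). λ = (17 - 12)/(28 - 21) ≡ 5/7 mod 29. 7⁻¹ ≡ 25 (mod 29) since 7·25 = 175 ≡ 1, so λ ≡ 9.
  x = λ² - 21 - 28 = 81 - 49 ≡ 3; y = λ·(21 - 3) - 12 ≡ 5. → (3, 5)

(3, 5)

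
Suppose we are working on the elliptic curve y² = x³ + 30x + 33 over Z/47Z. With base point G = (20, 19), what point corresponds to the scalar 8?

Double-and-add on 8 = (1000)₂. Start with G = (20, 19) for the leading 1-bit.
double: tangent at (20, 19): λ = (3·20² + 30)/(2·19) ≡ 8/38. 38⁻¹ ≡ 26 (mod 47), so λ ≡ 8·26 ≡ 20.
  x = λ² - 20 - 20 = 400 - 40 ≡ 31; y = λ·(20 - 31) - 19 ≡ 43. → (31, 43)
double: tangent at (31, 43): λ = (3·31² + 30)/(2·43) ≡ 46/39. 39⁻¹ ≡ 41 (mod 47) since 39·41 = 1599 ≡ 1, so λ ≡ 46·41 ≡ 6.
  x = λ² - 31 - 31 = 36 - 62 ≡ 21; y = λ·(31 - 21) - 43 ≡ 17. → (21, 17)
double: tangent at (21, 17): λ = (3·21² + 30)/(2·17) ≡ 37/34. 34⁻¹ ≡ 18 (mod 47), so λ ≡ 37·18 ≡ 8.
  x = λ² - 21 - 21 = 64 - 42 ≡ 22; y = λ·(21 - 22) - 17 ≡ 22. → (22, 22)

(22, 22)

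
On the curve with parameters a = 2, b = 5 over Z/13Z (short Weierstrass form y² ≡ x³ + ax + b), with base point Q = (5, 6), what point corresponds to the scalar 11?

(5, 7)

Repeated addition: build up to 11Q.
2Q: tangent at (5, 6): λ = (3·5² + 2)/(2·6) ≡ 12/12. 12⁻¹ ≡ 12 (mod 13), so λ ≡ 12·12 ≡ 1.
  x = λ² - 5 - 5 = 1 - 10 ≡ 4; y = λ·(5 - 4) - 6 ≡ 8. → (4, 8)
3Q: (4, 8) + (5, 6). λ = (6 - 8)/(5 - 4) ≡ 11/1 mod 13. 1⁻¹ ≡ 1 (mod 13) since 1·1 = 1 ≡ 1, so λ ≡ 11.
  x = λ² - 4 - 5 = 121 - 9 ≡ 8; y = λ·(4 - 8) - 8 ≡ 0. → (8, 0)
4Q: (8, 0) + (5, 6). λ = (6 - 0)/(5 - 8) ≡ 6/10 mod 13. 10⁻¹ ≡ 4 (mod 13), so λ ≡ 11.
  x = λ² - 8 - 5 = 121 - 13 ≡ 4; y = λ·(8 - 4) - 0 ≡ 5. → (4, 5)
5Q: (4, 5) + (5, 6). λ = (6 - 5)/(5 - 4) ≡ 1/1 mod 13. 1⁻¹ ≡ 1 (mod 13), so λ ≡ 1.
  x = λ² - 4 - 5 = 1 - 9 ≡ 5; y = λ·(4 - 5) - 5 ≡ 7. → (5, 7)
6Q: (5, 7) + (5, 6): same x and y₁ ≡ -y₂, so the sum is ∞.
7Q: ∞ + (5, 6) = (5, 6) (identity).
8Q: tangent at (5, 6): λ = (3·5² + 2)/(2·6) ≡ 12/12. 12⁻¹ ≡ 12 (mod 13), so λ ≡ 12·12 ≡ 1.
  x = λ² - 5 - 5 = 1 - 10 ≡ 4; y = λ·(5 - 4) - 6 ≡ 8. → (4, 8)
9Q: (4, 8) + (5, 6). λ = (6 - 8)/(5 - 4) ≡ 11/1 mod 13. 1⁻¹ ≡ 1 (mod 13), so λ ≡ 11.
  x = λ² - 4 - 5 = 121 - 9 ≡ 8; y = λ·(4 - 8) - 8 ≡ 0. → (8, 0)
10Q: (8, 0) + (5, 6). λ = (6 - 0)/(5 - 8) ≡ 6/10 mod 13. 10⁻¹ ≡ 4 (mod 13) since 10·4 = 40 ≡ 1, so λ ≡ 11.
  x = λ² - 8 - 5 = 121 - 13 ≡ 4; y = λ·(8 - 4) - 0 ≡ 5. → (4, 5)
11Q: (4, 5) + (5, 6). λ = (6 - 5)/(5 - 4) ≡ 1/1 mod 13. 1⁻¹ ≡ 1 (mod 13), so λ ≡ 1.
  x = λ² - 4 - 5 = 1 - 9 ≡ 5; y = λ·(4 - 5) - 5 ≡ 7. → (5, 7)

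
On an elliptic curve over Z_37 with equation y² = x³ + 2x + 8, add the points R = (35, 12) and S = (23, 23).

(32, 13)

(35, 12) + (23, 23). λ = (23 - 12)/(23 - 35) ≡ 11/25 mod 37. 25⁻¹ ≡ 3 (mod 37) since 25·3 = 75 ≡ 1, so λ ≡ 33.
  x = λ² - 35 - 23 = 1089 - 58 ≡ 32; y = λ·(35 - 32) - 12 ≡ 13. → (32, 13)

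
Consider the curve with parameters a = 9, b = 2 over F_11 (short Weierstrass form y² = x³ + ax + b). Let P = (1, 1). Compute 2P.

(1, 10)

tangent at (1, 1): λ = (3·1² + 9)/(2·1) ≡ 1/2. 2⁻¹ ≡ 6 (mod 11), so λ ≡ 1·6 ≡ 6.
  x = λ² - 1 - 1 = 36 - 2 ≡ 1; y = λ·(1 - 1) - 1 ≡ 10. → (1, 10)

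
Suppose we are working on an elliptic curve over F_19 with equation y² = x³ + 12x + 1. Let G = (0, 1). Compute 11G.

Double-and-add on 11 = (1011)₂. Start with G = (0, 1) for the leading 1-bit.
double: tangent at (0, 1): λ = (3·0² + 12)/(2·1) ≡ 12/2. 2⁻¹ ≡ 10 (mod 19) since 2·10 = 20 ≡ 1, so λ ≡ 12·10 ≡ 6.
  x = λ² - 0 - 0 = 36 - 0 ≡ 17; y = λ·(0 - 17) - 1 ≡ 11. → (17, 11)
double: tangent at (17, 11): λ = (3·17² + 12)/(2·11) ≡ 5/3. 3⁻¹ ≡ 13 (mod 19) since 3·13 = 39 ≡ 1, so λ ≡ 5·13 ≡ 8.
  x = λ² - 17 - 17 = 64 - 34 ≡ 11; y = λ·(17 - 11) - 11 ≡ 18. → (11, 18)
add G: (11, 18) + (0, 1). λ = (1 - 18)/(0 - 11) ≡ 2/8 mod 19. 8⁻¹ ≡ 12 (mod 19) since 8·12 = 96 ≡ 1, so λ ≡ 5.
  x = λ² - 11 - 0 = 25 - 11 ≡ 14; y = λ·(11 - 14) - 18 ≡ 5. → (14, 5)
double: tangent at (14, 5): λ = (3·14² + 12)/(2·5) ≡ 11/10. 10⁻¹ ≡ 2 (mod 19), so λ ≡ 11·2 ≡ 3.
  x = λ² - 14 - 14 = 9 - 28 ≡ 0; y = λ·(14 - 0) - 5 ≡ 18. → (0, 18)
add G: (0, 18) + (0, 1): same x and y₁ ≡ -y₂, so the sum is the point at infinity.

O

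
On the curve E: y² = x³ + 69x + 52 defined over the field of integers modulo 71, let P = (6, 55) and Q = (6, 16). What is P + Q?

O

The two points share x = 6 and their y-coordinates satisfy 55 + 16 ≡ 0 (mod 71), so they are inverses. Their sum is O.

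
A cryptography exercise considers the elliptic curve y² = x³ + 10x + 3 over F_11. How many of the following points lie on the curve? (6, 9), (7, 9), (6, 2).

2

(6, 9): 9² ≡ 4, rhs ≡ 4 → on.
(7, 9): 9² ≡ 4, rhs ≡ 9 → off.
(6, 2): 2² ≡ 4, rhs ≡ 4 → on.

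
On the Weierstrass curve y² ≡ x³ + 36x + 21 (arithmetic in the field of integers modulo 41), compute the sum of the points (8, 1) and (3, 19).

(8, 1) + (3, 19). λ = (19 - 1)/(3 - 8) ≡ 18/36 mod 41. 36⁻¹ ≡ 8 (mod 41), so λ ≡ 21.
  x = λ² - 8 - 3 = 441 - 11 ≡ 20; y = λ·(8 - 20) - 1 ≡ 34. → (20, 34)

(20, 34)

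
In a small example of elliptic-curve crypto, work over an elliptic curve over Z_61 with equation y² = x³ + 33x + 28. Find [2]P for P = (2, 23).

tangent at (2, 23): λ = (3·2² + 33)/(2·23) ≡ 45/46. 46⁻¹ ≡ 4 (mod 61), so λ ≡ 45·4 ≡ 58.
  x = λ² - 2 - 2 = 3364 - 4 ≡ 5; y = λ·(2 - 5) - 23 ≡ 47. → (5, 47)

(5, 47)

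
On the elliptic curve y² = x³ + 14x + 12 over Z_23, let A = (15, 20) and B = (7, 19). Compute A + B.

(10, 18)

(15, 20) + (7, 19). λ = (19 - 20)/(7 - 15) ≡ 22/15 mod 23. 15⁻¹ ≡ 20 (mod 23) since 15·20 = 300 ≡ 1, so λ ≡ 3.
  x = λ² - 15 - 7 = 9 - 22 ≡ 10; y = λ·(15 - 10) - 20 ≡ 18. → (10, 18)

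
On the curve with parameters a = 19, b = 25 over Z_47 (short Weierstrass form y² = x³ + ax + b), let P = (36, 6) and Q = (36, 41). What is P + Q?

The two points share x = 36 and their y-coordinates satisfy 6 + 41 ≡ 0 (mod 47), so they are inverses. Their sum is O.

O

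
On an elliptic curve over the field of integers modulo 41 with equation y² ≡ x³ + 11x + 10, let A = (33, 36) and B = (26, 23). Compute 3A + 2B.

(26, 23)

First 3A:
Repeated addition: build up to 3A.
2A: tangent at (33, 36): λ = (3·33² + 11)/(2·36) ≡ 39/31. 31⁻¹ ≡ 4 (mod 41), so λ ≡ 39·4 ≡ 33.
  x = λ² - 33 - 33 = 1089 - 66 ≡ 39; y = λ·(33 - 39) - 36 ≡ 12. → (39, 12)
3A: (39, 12) + (33, 36). λ = (36 - 12)/(33 - 39) ≡ 24/35 mod 41. 35⁻¹ ≡ 34 (mod 41), so λ ≡ 37.
  x = λ² - 39 - 33 = 1369 - 72 ≡ 26; y = λ·(39 - 26) - 12 ≡ 18. → (26, 18)
3A = (26, 18).
Next 2B:
Repeated addition: build up to 2B.
2B: tangent at (26, 23): λ = (3·26² + 11)/(2·23) ≡ 30/5. 5⁻¹ ≡ 33 (mod 41) since 5·33 = 165 ≡ 1, so λ ≡ 30·33 ≡ 6.
  x = λ² - 26 - 26 = 36 - 52 ≡ 25; y = λ·(26 - 25) - 23 ≡ 24. → (25, 24)
2B = (25, 24).
Finally 3A + 2B:
(26, 18) + (25, 24). λ = (24 - 18)/(25 - 26) ≡ 6/40 mod 41. 40⁻¹ ≡ 40 (mod 41), so λ ≡ 35.
  x = λ² - 26 - 25 = 1225 - 51 ≡ 26; y = λ·(26 - 26) - 18 ≡ 23. → (26, 23)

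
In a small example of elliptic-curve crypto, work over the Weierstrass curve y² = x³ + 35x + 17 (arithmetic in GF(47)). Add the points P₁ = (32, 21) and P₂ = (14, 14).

(32, 21) + (14, 14). λ = (14 - 21)/(14 - 32) ≡ 40/29 mod 47. 29⁻¹ ≡ 13 (mod 47), so λ ≡ 3.
  x = λ² - 32 - 14 = 9 - 46 ≡ 10; y = λ·(32 - 10) - 21 ≡ 45. → (10, 45)

(10, 45)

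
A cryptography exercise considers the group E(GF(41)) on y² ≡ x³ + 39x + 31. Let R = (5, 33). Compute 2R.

(35, 27)

tangent at (5, 33): λ = (3·5² + 39)/(2·33) ≡ 32/25. 25⁻¹ ≡ 23 (mod 41) since 25·23 = 575 ≡ 1, so λ ≡ 32·23 ≡ 39.
  x = λ² - 5 - 5 = 1521 - 10 ≡ 35; y = λ·(5 - 35) - 33 ≡ 27. → (35, 27)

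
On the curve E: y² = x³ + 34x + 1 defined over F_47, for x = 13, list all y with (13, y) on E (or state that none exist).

14, 33

x³ + 34x + 1 = 2640 ≡ 8 (mod 47).
Square roots of 8 mod 47: 14 and 33 (since 14² = 196 ≡ 8).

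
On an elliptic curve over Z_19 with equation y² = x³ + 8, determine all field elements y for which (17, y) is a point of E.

0

x³ + 0x + 8 = 4921 ≡ 0 (mod 19).
Only y = 0 satisfies y² ≡ 0.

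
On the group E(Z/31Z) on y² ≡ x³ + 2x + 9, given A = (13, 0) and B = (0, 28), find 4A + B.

(0, 28)

First 4A:
Repeated addition: build up to 4A.
2A: (13, 0) + (13, 0): same x and y₁ ≡ -y₂, so the sum is O.
3A: O + (13, 0) = (13, 0) (identity).
4A: (13, 0) + (13, 0): same x and y₁ ≡ -y₂, so the sum is O.
4A = O.
Finally 4A + B:
O + (0, 28) = (0, 28) (identity).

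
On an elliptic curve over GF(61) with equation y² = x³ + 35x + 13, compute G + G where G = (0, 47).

tangent at (0, 47): λ = (3·0² + 35)/(2·47) ≡ 35/33. 33⁻¹ ≡ 37 (mod 61), so λ ≡ 35·37 ≡ 14.
  x = λ² - 0 - 0 = 196 - 0 ≡ 13; y = λ·(0 - 13) - 47 ≡ 15. → (13, 15)

(13, 15)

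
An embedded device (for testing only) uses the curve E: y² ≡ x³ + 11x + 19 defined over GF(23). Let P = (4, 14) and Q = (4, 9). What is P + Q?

The two points share x = 4 and their y-coordinates satisfy 14 + 9 ≡ 0 (mod 23), so they are inverses. Their sum is the point at infinity.

O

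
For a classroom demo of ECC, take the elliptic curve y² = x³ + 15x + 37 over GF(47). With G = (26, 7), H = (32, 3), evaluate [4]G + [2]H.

O

First 4G:
Double-and-add on 4 = (100)₂. Start with G = (26, 7) for the leading 1-bit.
double: tangent at (26, 7): λ = (3·26² + 15)/(2·7) ≡ 22/14. 14⁻¹ ≡ 37 (mod 47) since 14·37 = 518 ≡ 1, so λ ≡ 22·37 ≡ 15.
  x = λ² - 26 - 26 = 225 - 52 ≡ 32; y = λ·(26 - 32) - 7 ≡ 44. → (32, 44)
double: tangent at (32, 44): λ = (3·32² + 15)/(2·44) ≡ 32/41. 41⁻¹ ≡ 39 (mod 47), so λ ≡ 32·39 ≡ 26.
  x = λ² - 32 - 32 = 676 - 64 ≡ 1; y = λ·(32 - 1) - 44 ≡ 10. → (1, 10)
4G = (1, 10).
Next 2H:
Repeated addition: build up to 2H.
2H: tangent at (32, 3): λ = (3·32² + 15)/(2·3) ≡ 32/6. 6⁻¹ ≡ 8 (mod 47), so λ ≡ 32·8 ≡ 21.
  x = λ² - 32 - 32 = 441 - 64 ≡ 1; y = λ·(32 - 1) - 3 ≡ 37. → (1, 37)
2H = (1, 37).
Finally 4G + 2H:
(1, 10) + (1, 37): same x and y₁ ≡ -y₂, so the sum is the point at infinity.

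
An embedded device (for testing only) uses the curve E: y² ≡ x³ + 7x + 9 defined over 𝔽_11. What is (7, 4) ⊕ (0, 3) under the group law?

(2, 3)

(7, 4) + (0, 3). λ = (3 - 4)/(0 - 7) ≡ 10/4 mod 11. 4⁻¹ ≡ 3 (mod 11), so λ ≡ 8.
  x = λ² - 7 - 0 = 64 - 7 ≡ 2; y = λ·(7 - 2) - 4 ≡ 3. → (2, 3)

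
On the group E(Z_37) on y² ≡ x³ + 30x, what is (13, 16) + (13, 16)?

(21, 7)

tangent at (13, 16): λ = (3·13² + 30)/(2·16) ≡ 19/32. 32⁻¹ ≡ 22 (mod 37) since 32·22 = 704 ≡ 1, so λ ≡ 19·22 ≡ 11.
  x = λ² - 13 - 13 = 121 - 26 ≡ 21; y = λ·(13 - 21) - 16 ≡ 7. → (21, 7)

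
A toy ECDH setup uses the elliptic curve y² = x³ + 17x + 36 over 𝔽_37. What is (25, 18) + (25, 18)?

tangent at (25, 18): λ = (3·25² + 17)/(2·18) ≡ 5/36. 36⁻¹ ≡ 36 (mod 37) since 36·36 = 1296 ≡ 1, so λ ≡ 5·36 ≡ 32.
  x = λ² - 25 - 25 = 1024 - 50 ≡ 12; y = λ·(25 - 12) - 18 ≡ 28. → (12, 28)

(12, 28)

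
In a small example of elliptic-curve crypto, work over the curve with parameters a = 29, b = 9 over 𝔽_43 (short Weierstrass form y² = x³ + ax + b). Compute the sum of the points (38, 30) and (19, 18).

(40, 14)

(38, 30) + (19, 18). λ = (18 - 30)/(19 - 38) ≡ 31/24 mod 43. 24⁻¹ ≡ 9 (mod 43) since 24·9 = 216 ≡ 1, so λ ≡ 21.
  x = λ² - 38 - 19 = 441 - 57 ≡ 40; y = λ·(38 - 40) - 30 ≡ 14. → (40, 14)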